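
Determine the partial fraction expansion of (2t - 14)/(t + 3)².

(2t - 14) = α(t + 3) + β. At t = -3: β = 2·(-3) - 14 = -20. Coeff of t: α = 2
Result: 2/(t + 3) - 20/(t + 3)²


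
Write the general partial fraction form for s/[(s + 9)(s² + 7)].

Linear + irreducible quadratic: P/(s + 9) + (Qs + R)/(s² + 7)


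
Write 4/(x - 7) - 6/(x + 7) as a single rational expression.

Common denominator (x - 7)(x + 7). Numerator: 4(x + 7) - 6(x - 7) = (4x + 28) - (6x - 42) = -2x + 70
Result: (-2x + 70)/[(x - 7)(x + 7)]


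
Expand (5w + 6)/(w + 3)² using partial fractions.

(5w + 6) = α(w + 3) + β. At w = -3: β = 5·(-3) + 6 = -9. Coeff of w: α = 5
Result: 5/(w + 3) - 9/(w + 3)²


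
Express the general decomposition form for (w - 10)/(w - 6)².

Repeated linear factor: P/(w - 6) + Q/(w - 6)²


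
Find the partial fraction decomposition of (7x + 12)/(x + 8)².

(7x + 12) = P(x + 8) + Q. At x = -8: Q = 7·(-8) + 12 = -44. Coeff of x: P = 7
Result: 7/(x + 8) - 44/(x + 8)²


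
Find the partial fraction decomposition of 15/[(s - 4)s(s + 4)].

Using cover-up method: P = 15/32, Q = -15/16, R = 15/32
Result: (15/32)/(s - 4) - (15/16)/s + (15/32)/(s + 4)


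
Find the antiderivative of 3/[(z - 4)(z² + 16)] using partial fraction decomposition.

Cover-up at z=4: A = 3/(4²+16) = 3/32. Coeff matching: B = -3/32, C = -3/8. Decomposition: (3/32)/(z - 4) - ((3/32)z + 3/8)/(z² + 16). Integrate: linear → ln, quadratic → (1/2)ln + arctan: (3/32) ln|(z - 4)| - (3/64) ln(z² + 16) - (3/32) arctan(z/4) + C


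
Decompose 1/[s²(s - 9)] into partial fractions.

Cover-up at s=9: R = 1/(9 - 0)² = 1/81. Cover-up at s=0: Q = 1/(0 - 9) = -1/9. Comparing s² coeff: P = -R = -1/81
Result: (-1/81)/s - (1/9)/s² + (1/81)/(s - 9)


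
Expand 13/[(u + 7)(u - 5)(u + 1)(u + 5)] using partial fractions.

Using Heaviside cover-up: (-13/144)/(u + 7) + (13/720)/(u - 5) - (13/144)/(u + 1) + (13/80)/(u + 5)


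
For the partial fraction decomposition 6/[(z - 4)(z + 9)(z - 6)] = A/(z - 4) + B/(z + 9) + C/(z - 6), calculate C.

Cover-up at z = 6: C = 6/[(6 - 4)(6 + 9)] = 6/[(2)(15)] = 6/30 = 1/5


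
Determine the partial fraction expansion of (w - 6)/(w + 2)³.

(w - 6) = α(w + 2)² + β(w + 2) + γ. At w = -2: γ = 1·(-2) - 6 = -8. Coefficients: α = 0, β = 1
Result: 1/(w + 2)² - 8/(w + 2)³


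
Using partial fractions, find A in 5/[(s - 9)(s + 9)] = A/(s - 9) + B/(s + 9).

Cover-up at s = 9: A = 5/(9 + 9) = 5/18


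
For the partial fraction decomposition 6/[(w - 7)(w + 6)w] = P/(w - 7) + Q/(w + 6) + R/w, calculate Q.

Cover-up at w = -6: Q = 6/[(-6 - 7)(-6 - 0)] = 6/[(-13)(-6)] = 6/78 = 1/13


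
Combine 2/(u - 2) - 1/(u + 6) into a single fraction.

Common denominator (u - 2)(u + 6). Numerator: 2(u + 6) - 1(u - 2) = (2u + 12) - (u - 2) = u + 14
Result: (u + 14)/[(u - 2)(u + 6)]


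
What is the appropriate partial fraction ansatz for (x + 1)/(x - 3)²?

Repeated linear factor: P/(x - 3) + Q/(x - 3)²


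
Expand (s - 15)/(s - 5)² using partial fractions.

(s - 15) = α(s - 5) + β. At s = 5: β = 1·5 - 15 = -10. Coeff of s: α = 1
Result: 1/(s - 5) - 10/(s - 5)²


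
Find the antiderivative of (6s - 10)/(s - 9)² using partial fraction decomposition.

Decompose: P = 6, Q = 6·9 - 10 = 44, so (6s - 10)/(s - 9)² = 6/(s - 9) + 44/(s - 9)². Integrate: ∫ P/(s - 9) ds = 6 ln|(s - 9)|; ∫ Q/(s - 9)² ds = -44/(s - 9). Sum: 6 ln|(s - 9)| - 44/(s - 9) + C


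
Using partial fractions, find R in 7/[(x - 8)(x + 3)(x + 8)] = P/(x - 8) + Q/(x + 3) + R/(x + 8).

Cover-up at x = -8: R = 7/[(-8 - 8)(-8 + 3)] = 7/[(-16)(-5)] = 7/80


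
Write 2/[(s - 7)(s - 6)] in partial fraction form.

2/(s - 7)(s - 6) = A/(s - 7) + B/(s - 6). A = 2/(7 - 6) = 2, B = 2/(6 - 7) = -2
Result: 2/(s - 7) - 2/(s - 6)


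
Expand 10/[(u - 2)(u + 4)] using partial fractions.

10/(u - 2)(u + 4) = α/(u - 2) + β/(u + 4). α = 10/(2 + 4) = 5/3, β = 10/(-4 - 2) = -5/3
Result: (5/3)/(u - 2) - (5/3)/(u + 4)


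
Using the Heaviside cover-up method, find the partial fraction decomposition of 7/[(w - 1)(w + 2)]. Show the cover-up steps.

Cover (w - 1): set w=1, get α = 7/(1 + 2) = 7/3. Cover (w + 2): set w=-2, get β = 7/(-2 - 1) = -7/3.
Result: (7/3)/(w - 1) - (7/3)/(w + 2)


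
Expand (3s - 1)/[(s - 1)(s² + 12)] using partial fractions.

At s=1: P = (3·1 - 1)/(1² + 12) = 2/13. Q = -P = -2/13, R = 3 - 1·P = 37/13
Result: (2/13)/(s - 1) - ((2/13)s - 37/13)/(s² + 12)


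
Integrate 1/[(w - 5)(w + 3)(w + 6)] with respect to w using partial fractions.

Cover-up: α = 1/88, β = -1/24, γ = 1/33. Decomposition: (1/88)/(w - 5) - (1/24)/(w + 3) + (1/33)/(w + 6). Integrate each term: (1/88) ln|(w - 5)| - (1/24) ln|(w + 3)| + (1/33) ln|(w + 6)| + C


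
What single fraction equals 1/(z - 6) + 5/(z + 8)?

Common denominator (z - 6)(z + 8). Numerator: 1(z + 8) + 5(z - 6) = (z + 8) + (5z - 30) = 6z - 22
Result: (6z - 22)/[(z - 6)(z + 8)]


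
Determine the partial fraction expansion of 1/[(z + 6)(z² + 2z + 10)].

Cover-up at z = -6: A = 1/((-6)² + 2·(-6) + 10) = 1/34. Then B = -A = -1/34, C = -A·(2 - 6) = 2/17
Result: (1/34)/(z + 6) - ((1/34)z - 2/17)/(z² + 2z + 10)


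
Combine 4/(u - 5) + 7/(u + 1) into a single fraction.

Common denominator (u - 5)(u + 1). Numerator: 4(u + 1) + 7(u - 5) = (4u + 4) + (7u - 35) = 11u - 31
Result: (11u - 31)/[(u - 5)(u + 1)]


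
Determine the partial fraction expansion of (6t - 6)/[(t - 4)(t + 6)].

At t=4: P = (6·4 - 6)/(4 + 6) = 9/5. At t=-6: Q = (6·(-6) - 6)/(-6 - 4) = 21/5
Result: (9/5)/(t - 4) + (21/5)/(t + 6)


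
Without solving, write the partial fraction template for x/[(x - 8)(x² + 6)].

Linear + irreducible quadratic: A/(x - 8) + (Bx + C)/(x² + 6)


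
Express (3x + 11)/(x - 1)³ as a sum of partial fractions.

(3x + 11) = α(x - 1)² + β(x - 1) + γ. At x = 1: γ = 3·1 + 11 = 14. Coefficients: α = 0, β = 3
Result: 3/(x - 1)² + 14/(x - 1)³


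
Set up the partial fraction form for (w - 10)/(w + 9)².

Repeated linear factor: P/(w + 9) + Q/(w + 9)²


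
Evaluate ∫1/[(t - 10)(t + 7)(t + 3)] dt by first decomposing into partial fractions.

Cover-up: P = 1/221, Q = 1/68, R = -1/52. Decomposition: (1/221)/(t - 10) + (1/68)/(t + 7) - (1/52)/(t + 3). Integrate each term: (1/221) ln|(t - 10)| + (1/68) ln|(t + 7)| - (1/52) ln|(t + 3)| + C


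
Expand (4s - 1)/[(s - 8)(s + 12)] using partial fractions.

At s=8: α = (4·8 - 1)/(8 + 12) = 31/20. At s=-12: β = (4·(-12) - 1)/(-12 - 8) = 49/20
Result: (31/20)/(s - 8) + (49/20)/(s + 12)


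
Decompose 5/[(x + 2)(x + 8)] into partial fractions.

5/(x + 2)(x + 8) = A/(x + 2) + B/(x + 8). A = 5/(-2 + 8) = 5/6, B = 5/(-8 + 2) = -5/6
Result: (5/6)/(x + 2) - (5/6)/(x + 8)


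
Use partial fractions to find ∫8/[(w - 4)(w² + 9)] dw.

Cover-up at w=4: P = 8/(4²+9) = 8/25. Coeff matching: Q = -8/25, R = -32/25. Decomposition: (8/25)/(w - 4) - ((8/25)w + 32/25)/(w² + 9). Integrate: linear → ln, quadratic → (1/2)ln + arctan: (8/25) ln|(w - 4)| - (4/25) ln(w² + 9) - (32/75) arctan(w/3) + C


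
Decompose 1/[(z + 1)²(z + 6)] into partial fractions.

Cover-up at z=-6: γ = 1/(-6 + 1)² = 1/25. Cover-up at z=-1: β = 1/(-1 + 6) = 1/5. Comparing z² coeff: α = -γ = -1/25
Result: (-1/25)/(z + 1) + (1/5)/(z + 1)² + (1/25)/(z + 6)


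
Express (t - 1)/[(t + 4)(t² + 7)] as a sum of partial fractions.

At t=-4: P = (1·(-4) - 1)/((-4)² + 7) = -5/23. Q = -P = 5/23, R = 1 - (-4)·P = 3/23
Result: (-5/23)/(t + 4) + ((5/23)t + 3/23)/(t² + 7)


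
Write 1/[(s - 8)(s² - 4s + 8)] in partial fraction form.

Cover-up at s = 8: A = 1/(8² - 4·8 + 8) = 1/40. Then B = -A = -1/40, C = -A·(-4 + 8) = -1/10
Result: (1/40)/(s - 8) - ((1/40)s + 1/10)/(s² - 4s + 8)


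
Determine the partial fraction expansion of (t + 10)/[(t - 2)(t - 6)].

At t=2: A = (1·2 + 10)/(2 - 6) = -3. At t=6: B = (1·6 + 10)/(6 - 2) = 4
Result: -3/(t - 2) + 4/(t - 6)


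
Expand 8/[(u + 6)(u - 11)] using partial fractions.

8/(u + 6)(u - 11) = α/(u + 6) + β/(u - 11). α = 8/(-6 - 11) = -8/17, β = 8/(11 + 6) = 8/17
Result: (-8/17)/(u + 6) + (8/17)/(u - 11)


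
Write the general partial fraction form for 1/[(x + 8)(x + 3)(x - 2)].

Three distinct linear factors: α/(x + 8) + β/(x + 3) + γ/(x - 2)


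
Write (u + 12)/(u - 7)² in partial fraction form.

(u + 12) = P(u - 7) + Q. At u = 7: Q = 1·7 + 12 = 19. Coeff of u: P = 1
Result: 1/(u - 7) + 19/(u - 7)²


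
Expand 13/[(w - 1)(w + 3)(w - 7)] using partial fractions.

Using cover-up method: α = -13/24, β = 13/40, γ = 13/60
Result: (-13/24)/(w - 1) + (13/40)/(w + 3) + (13/60)/(w - 7)


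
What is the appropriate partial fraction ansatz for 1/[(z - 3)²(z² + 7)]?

Repeated linear + quadratic: P/(z - 3) + Q/(z - 3)² + (Rz + S)/(z² + 7)


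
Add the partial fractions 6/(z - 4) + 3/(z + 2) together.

Common denominator (z - 4)(z + 2). Numerator: 6(z + 2) + 3(z - 4) = (6z + 12) + (3z - 12) = 9z
Result: (9z)/[(z - 4)(z + 2)]


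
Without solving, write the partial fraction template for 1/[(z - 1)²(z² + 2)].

Repeated linear + quadratic: A/(z - 1) + B/(z - 1)² + (Cz + D)/(z² + 2)


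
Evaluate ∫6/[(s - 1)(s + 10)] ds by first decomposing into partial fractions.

Decompose: 6/[(s - 1)(s + 10)] = (6/11)/(s - 1) - (6/11)/(s + 10). Integrate each term: (6/11) ln|(s - 1)| - (6/11) ln|(s + 10)| + C


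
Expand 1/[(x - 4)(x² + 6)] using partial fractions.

Cover-up at x = 4: P = 1/(4² + 6) = 1/22. Then Q = -P = -1/22, R = -P·(0 + 4) = -2/11
Result: (1/22)/(x - 4) - ((1/22)x + 2/11)/(x² + 6)


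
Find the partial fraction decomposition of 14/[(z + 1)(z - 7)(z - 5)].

Using cover-up method: A = 7/24, B = 7/8, C = -7/6
Result: (7/24)/(z + 1) + (7/8)/(z - 7) - (7/6)/(z - 5)


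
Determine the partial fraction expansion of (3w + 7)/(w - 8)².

(3w + 7) = A(w - 8) + B. At w = 8: B = 3·8 + 7 = 31. Coeff of w: A = 3
Result: 3/(w - 8) + 31/(w - 8)²


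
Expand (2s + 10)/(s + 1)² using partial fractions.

(2s + 10) = α(s + 1) + β. At s = -1: β = 2·(-1) + 10 = 8. Coeff of s: α = 2
Result: 2/(s + 1) + 8/(s + 1)²


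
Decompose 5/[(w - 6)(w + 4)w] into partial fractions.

Using cover-up method: α = 1/12, β = 1/8, γ = -5/24
Result: (1/12)/(w - 6) + (1/8)/(w + 4) - (5/24)/w


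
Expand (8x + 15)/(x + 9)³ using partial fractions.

(8x + 15) = A(x + 9)² + B(x + 9) + C. At x = -9: C = 8·(-9) + 15 = -57. Coefficients: A = 0, B = 8
Result: 8/(x + 9)² - 57/(x + 9)³


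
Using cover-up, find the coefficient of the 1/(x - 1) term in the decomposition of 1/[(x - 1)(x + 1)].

Cover (x - 1), set x=1: 1/((x + 1) at x=1) = 1/(2) = 1/2


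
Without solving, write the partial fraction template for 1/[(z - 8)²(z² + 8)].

Repeated linear + quadratic: α/(z - 8) + β/(z - 8)² + (γz + δ)/(z² + 8)


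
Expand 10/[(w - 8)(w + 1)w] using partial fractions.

Using cover-up method: A = 5/36, B = 10/9, C = -5/4
Result: (5/36)/(w - 8) + (10/9)/(w + 1) - (5/4)/w


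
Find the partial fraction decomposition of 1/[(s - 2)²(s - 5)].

Cover-up at s=5: γ = 1/(5 - 2)² = 1/9. Cover-up at s=2: β = 1/(2 - 5) = -1/3. Comparing s² coeff: α = -γ = -1/9
Result: (-1/9)/(s - 2) - (1/3)/(s - 2)² + (1/9)/(s - 5)


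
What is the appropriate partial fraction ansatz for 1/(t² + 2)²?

Repeated quadratic factor: (At + B)/(t² + 2) + (Ct + D)/(t² + 2)²


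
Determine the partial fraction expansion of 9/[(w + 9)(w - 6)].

9/(w + 9)(w - 6) = A/(w + 9) + B/(w - 6). A = 9/(-9 - 6) = -3/5, B = 9/(6 + 9) = 3/5
Result: (-3/5)/(w + 9) + (3/5)/(w - 6)


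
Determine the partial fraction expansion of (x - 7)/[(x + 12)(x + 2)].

At x=-12: A = (1·(-12) - 7)/(-12 + 2) = 19/10. At x=-2: B = (1·(-2) - 7)/(-2 + 12) = -9/10
Result: (19/10)/(x + 12) - (9/10)/(x + 2)


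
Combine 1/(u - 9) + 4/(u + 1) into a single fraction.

Common denominator (u - 9)(u + 1). Numerator: 1(u + 1) + 4(u - 9) = (u + 1) + (4u - 36) = 5u - 35
Result: (5u - 35)/[(u - 9)(u + 1)]


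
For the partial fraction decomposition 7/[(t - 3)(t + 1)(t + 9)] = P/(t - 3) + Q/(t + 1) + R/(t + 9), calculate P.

Cover-up at t = 3: P = 7/[(3 + 1)(3 + 9)] = 7/[(4)(12)] = 7/48


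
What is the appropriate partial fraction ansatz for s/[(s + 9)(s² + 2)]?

Linear + irreducible quadratic: A/(s + 9) + (Bs + C)/(s² + 2)


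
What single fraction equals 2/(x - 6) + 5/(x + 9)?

Common denominator (x - 6)(x + 9). Numerator: 2(x + 9) + 5(x - 6) = (2x + 18) + (5x - 30) = 7x - 12
Result: (7x - 12)/[(x - 6)(x + 9)]


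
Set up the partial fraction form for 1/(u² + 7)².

Repeated quadratic factor: (Au + B)/(u² + 7) + (Cu + D)/(u² + 7)²


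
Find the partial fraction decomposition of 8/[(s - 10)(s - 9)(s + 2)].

Using cover-up method: A = 2/3, B = -8/11, C = 2/33
Result: (2/3)/(s - 10) - (8/11)/(s - 9) + (2/33)/(s + 2)


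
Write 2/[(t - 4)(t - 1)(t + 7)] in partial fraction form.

Using cover-up method: P = 2/33, Q = -1/12, R = 1/44
Result: (2/33)/(t - 4) - (1/12)/(t - 1) + (1/44)/(t + 7)


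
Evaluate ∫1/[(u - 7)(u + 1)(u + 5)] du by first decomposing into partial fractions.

Cover-up: P = 1/96, Q = -1/32, R = 1/48. Decomposition: (1/96)/(u - 7) - (1/32)/(u + 1) + (1/48)/(u + 5). Integrate each term: (1/96) ln|(u - 7)| - (1/32) ln|(u + 1)| + (1/48) ln|(u + 5)| + C


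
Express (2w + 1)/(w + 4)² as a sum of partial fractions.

(2w + 1) = α(w + 4) + β. At w = -4: β = 2·(-4) + 1 = -7. Coeff of w: α = 2
Result: 2/(w + 4) - 7/(w + 4)²


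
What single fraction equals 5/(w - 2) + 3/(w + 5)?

Common denominator (w - 2)(w + 5). Numerator: 5(w + 5) + 3(w - 2) = (5w + 25) + (3w - 6) = 8w + 19
Result: (8w + 19)/[(w - 2)(w + 5)]


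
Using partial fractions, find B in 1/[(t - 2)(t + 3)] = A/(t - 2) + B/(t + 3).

Cover-up at t = -3: B = 1/(-3 - 2) = -1/5


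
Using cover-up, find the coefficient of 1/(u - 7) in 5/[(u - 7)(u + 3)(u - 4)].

Cover (u - 7), set u=7: 5/[(7 + 3)(7 - 4)] = 1/6


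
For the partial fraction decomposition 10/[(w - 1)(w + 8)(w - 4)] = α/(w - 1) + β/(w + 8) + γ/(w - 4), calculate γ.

Cover-up at w = 4: γ = 10/[(4 - 1)(4 + 8)] = 10/[(3)(12)] = 10/36 = 5/18


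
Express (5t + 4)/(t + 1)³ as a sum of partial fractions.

(5t + 4) = P(t + 1)² + Q(t + 1) + R. At t = -1: R = 5·(-1) + 4 = -1. Coefficients: P = 0, Q = 5
Result: 5/(t + 1)² - 1/(t + 1)³


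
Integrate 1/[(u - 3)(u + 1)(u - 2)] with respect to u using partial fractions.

Cover-up: A = 1/4, B = 1/12, C = -1/3. Decomposition: (1/4)/(u - 3) + (1/12)/(u + 1) - (1/3)/(u - 2). Integrate each term: (1/4) ln|(u - 3)| + (1/12) ln|(u + 1)| - (1/3) ln|(u - 2)| + C


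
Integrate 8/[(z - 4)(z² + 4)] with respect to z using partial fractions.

Cover-up at z=4: A = 8/(4²+4) = 2/5. Coeff matching: B = -2/5, C = -8/5. Decomposition: (2/5)/(z - 4) - ((2/5)z + 8/5)/(z² + 4). Integrate: linear → ln, quadratic → (1/2)ln + arctan: (2/5) ln|(z - 4)| - (1/5) ln(z² + 4) - (4/5) arctan(z/2) + C


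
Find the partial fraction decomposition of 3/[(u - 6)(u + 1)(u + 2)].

Using cover-up method: A = 3/56, B = -3/7, C = 3/8
Result: (3/56)/(u - 6) - (3/7)/(u + 1) + (3/8)/(u + 2)


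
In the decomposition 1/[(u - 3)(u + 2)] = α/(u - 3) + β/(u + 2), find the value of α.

Cover-up at u = 3: α = 1/(3 + 2) = 1/5


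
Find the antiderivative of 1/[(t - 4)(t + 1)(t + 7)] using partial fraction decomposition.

Cover-up: α = 1/55, β = -1/30, γ = 1/66. Decomposition: (1/55)/(t - 4) - (1/30)/(t + 1) + (1/66)/(t + 7). Integrate each term: (1/55) ln|(t - 4)| - (1/30) ln|(t + 1)| + (1/66) ln|(t + 7)| + C


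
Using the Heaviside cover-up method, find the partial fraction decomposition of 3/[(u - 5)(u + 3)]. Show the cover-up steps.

Cover (u - 5): set u=5, get A = 3/(5 + 3) = 3/8. Cover (u + 3): set u=-3, get B = 3/(-3 - 5) = -3/8.
Result: (3/8)/(u - 5) - (3/8)/(u + 3)


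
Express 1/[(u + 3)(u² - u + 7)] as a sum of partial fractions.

Cover-up at u = -3: α = 1/((-3)² - 1·(-3) + 7) = 1/19. Then β = -α = -1/19, γ = -α·(-1 - 3) = 4/19
Result: (1/19)/(u + 3) - ((1/19)u - 4/19)/(u² - u + 7)


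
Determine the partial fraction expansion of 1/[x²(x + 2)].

Cover-up at x=-2: γ = 1/(-2 - 0)² = 1/4. Cover-up at x=0: β = 1/(0 + 2) = 1/2. Comparing x² coeff: α = -γ = -1/4
Result: (-1/4)/x + (1/2)/x² + (1/4)/(x + 2)


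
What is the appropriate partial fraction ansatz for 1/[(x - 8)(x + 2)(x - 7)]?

Three distinct linear factors: P/(x - 8) + Q/(x + 2) + R/(x - 7)


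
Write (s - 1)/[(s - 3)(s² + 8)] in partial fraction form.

At s=3: A = (1·3 - 1)/(3² + 8) = 2/17. B = -A = -2/17, C = 1 - 3·A = 11/17
Result: (2/17)/(s - 3) - ((2/17)s - 11/17)/(s² + 8)


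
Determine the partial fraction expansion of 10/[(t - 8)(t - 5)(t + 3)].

Using cover-up method: A = 10/33, B = -5/12, C = 5/44
Result: (10/33)/(t - 8) - (5/12)/(t - 5) + (5/44)/(t + 3)


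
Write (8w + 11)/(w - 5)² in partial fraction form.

(8w + 11) = A(w - 5) + B. At w = 5: B = 8·5 + 11 = 51. Coeff of w: A = 8
Result: 8/(w - 5) + 51/(w - 5)²


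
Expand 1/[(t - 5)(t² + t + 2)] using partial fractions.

Cover-up at t = 5: α = 1/(5² + 1·5 + 2) = 1/32. Then β = -α = -1/32, γ = -α·(1 + 5) = -3/16
Result: (1/32)/(t - 5) - ((1/32)t + 3/16)/(t² + t + 2)


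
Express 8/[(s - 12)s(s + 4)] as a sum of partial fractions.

Using cover-up method: α = 1/24, β = -1/6, γ = 1/8
Result: (1/24)/(s - 12) - (1/6)/s + (1/8)/(s + 4)


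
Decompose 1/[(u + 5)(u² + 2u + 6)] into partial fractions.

Cover-up at u = -5: P = 1/((-5)² + 2·(-5) + 6) = 1/21. Then Q = -P = -1/21, R = -P·(2 - 5) = 1/7
Result: (1/21)/(u + 5) - ((1/21)u - 1/7)/(u² + 2u + 6)


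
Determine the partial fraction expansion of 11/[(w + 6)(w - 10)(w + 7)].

Using cover-up method: A = -11/16, B = 11/272, C = 11/17
Result: (-11/16)/(w + 6) + (11/272)/(w - 10) + (11/17)/(w + 7)


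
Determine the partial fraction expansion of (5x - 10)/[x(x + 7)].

At x=0: A = (5·0 - 10)/(0 + 7) = -10/7. At x=-7: B = (5·(-7) - 10)/(-7 - 0) = 45/7
Result: (-10/7)/x + (45/7)/(x + 7)


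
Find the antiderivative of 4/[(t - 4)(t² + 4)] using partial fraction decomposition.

Cover-up at t=4: A = 4/(4²+4) = 1/5. Coeff matching: B = -1/5, C = -4/5. Decomposition: (1/5)/(t - 4) - ((1/5)t + 4/5)/(t² + 4). Integrate: linear → ln, quadratic → (1/2)ln + arctan: (1/5) ln|(t - 4)| - (1/10) ln(t² + 4) - (2/5) arctan(t/2) + C


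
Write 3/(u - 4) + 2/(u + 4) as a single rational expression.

Common denominator (u - 4)(u + 4). Numerator: 3(u + 4) + 2(u - 4) = (3u + 12) + (2u - 8) = 5u + 4
Result: (5u + 4)/[(u - 4)(u + 4)]


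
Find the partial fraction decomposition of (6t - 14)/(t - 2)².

(6t - 14) = α(t - 2) + β. At t = 2: β = 6·2 - 14 = -2. Coeff of t: α = 6
Result: 6/(t - 2) - 2/(t - 2)²


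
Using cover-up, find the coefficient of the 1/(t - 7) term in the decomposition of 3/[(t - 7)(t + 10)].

Cover (t - 7), set t=7: 3/((t + 10) at t=7) = 3/(17) = 3/17


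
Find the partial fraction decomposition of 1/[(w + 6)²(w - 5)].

Cover-up at w=5: C = 1/(5 + 6)² = 1/121. Cover-up at w=-6: B = 1/(-6 - 5) = -1/11. Comparing w² coeff: A = -C = -1/121
Result: (-1/121)/(w + 6) - (1/11)/(w + 6)² + (1/121)/(w - 5)


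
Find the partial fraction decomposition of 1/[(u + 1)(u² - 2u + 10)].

Cover-up at u = -1: A = 1/((-1)² - 2·(-1) + 10) = 1/13. Then B = -A = -1/13, C = -A·(-2 - 1) = 3/13
Result: (1/13)/(u + 1) - ((1/13)u - 3/13)/(u² - 2u + 10)


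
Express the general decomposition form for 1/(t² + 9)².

Repeated quadratic factor: (At + B)/(t² + 9) + (Ct + D)/(t² + 9)²


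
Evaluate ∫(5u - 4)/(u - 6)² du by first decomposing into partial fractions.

Decompose: P = 5, Q = 5·6 - 4 = 26, so (5u - 4)/(u - 6)² = 5/(u - 6) + 26/(u - 6)². Integrate: ∫ P/(u - 6) du = 5 ln|(u - 6)|; ∫ Q/(u - 6)² du = -26/(u - 6). Sum: 5 ln|(u - 6)| - 26/(u - 6) + C


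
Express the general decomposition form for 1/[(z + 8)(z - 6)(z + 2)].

Three distinct linear factors: A/(z + 8) + B/(z - 6) + C/(z + 2)


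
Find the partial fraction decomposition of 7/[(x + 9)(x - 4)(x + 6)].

Using cover-up method: A = 7/39, B = 7/130, C = -7/30
Result: (7/39)/(x + 9) + (7/130)/(x - 4) - (7/30)/(x + 6)


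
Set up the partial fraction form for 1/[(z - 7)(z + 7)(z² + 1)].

Two linear + quadratic: P/(z - 7) + Q/(z + 7) + (Rz + S)/(z² + 1)


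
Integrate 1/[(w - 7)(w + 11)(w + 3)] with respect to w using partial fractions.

Cover-up: α = 1/180, β = 1/144, γ = -1/80. Decomposition: (1/180)/(w - 7) + (1/144)/(w + 11) - (1/80)/(w + 3). Integrate each term: (1/180) ln|(w - 7)| + (1/144) ln|(w + 11)| - (1/80) ln|(w + 3)| + C


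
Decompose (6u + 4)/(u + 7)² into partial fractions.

(6u + 4) = P(u + 7) + Q. At u = -7: Q = 6·(-7) + 4 = -38. Coeff of u: P = 6
Result: 6/(u + 7) - 38/(u + 7)²


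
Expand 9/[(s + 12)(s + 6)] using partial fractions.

9/(s + 12)(s + 6) = P/(s + 12) + Q/(s + 6). P = 9/(-12 + 6) = -3/2, Q = 9/(-6 + 12) = 3/2
Result: (-3/2)/(s + 12) + (3/2)/(s + 6)


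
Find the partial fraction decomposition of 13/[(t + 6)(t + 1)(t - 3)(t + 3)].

Using Heaviside cover-up: (-13/135)/(t + 6) - (13/40)/(t + 1) + (13/216)/(t - 3) + (13/36)/(t + 3)


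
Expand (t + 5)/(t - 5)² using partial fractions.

(t + 5) = α(t - 5) + β. At t = 5: β = 1·5 + 5 = 10. Coeff of t: α = 1
Result: 1/(t - 5) + 10/(t - 5)²


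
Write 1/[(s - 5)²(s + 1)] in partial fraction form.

Cover-up at s=-1: R = 1/(-1 - 5)² = 1/36. Cover-up at s=5: Q = 1/(5 + 1) = 1/6. Comparing s² coeff: P = -R = -1/36
Result: (-1/36)/(s - 5) + (1/6)/(s - 5)² + (1/36)/(s + 1)


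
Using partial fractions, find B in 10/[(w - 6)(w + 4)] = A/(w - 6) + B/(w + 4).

Cover-up at w = -4: B = 10/(-4 - 6) = -10/10 = -1


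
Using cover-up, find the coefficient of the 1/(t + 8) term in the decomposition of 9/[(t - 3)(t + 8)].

Cover (t + 8), set t=-8: 9/((t - 3) at t=-8) = 9/(-11) = -9/11


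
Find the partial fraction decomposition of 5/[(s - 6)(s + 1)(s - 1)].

Using cover-up method: P = 1/7, Q = 5/14, R = -1/2
Result: (1/7)/(s - 6) + (5/14)/(s + 1) - (1/2)/(s - 1)


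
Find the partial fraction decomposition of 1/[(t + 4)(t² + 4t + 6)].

Cover-up at t = -4: A = 1/((-4)² + 4·(-4) + 6) = 1/6. Then B = -A = -1/6, C = -A·(4 - 4) = 0
Result: (1/6)/(t + 4) - ((1/6)t)/(t² + 4t + 6)


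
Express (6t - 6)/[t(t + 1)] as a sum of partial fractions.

At t=0: α = (6·0 - 6)/(0 + 1) = -6. At t=-1: β = (6·(-1) - 6)/(-1 - 0) = 12
Result: -6/t + 12/(t + 1)


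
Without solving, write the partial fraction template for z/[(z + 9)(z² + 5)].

Linear + irreducible quadratic: P/(z + 9) + (Qz + R)/(z² + 5)


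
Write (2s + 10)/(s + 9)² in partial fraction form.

(2s + 10) = α(s + 9) + β. At s = -9: β = 2·(-9) + 10 = -8. Coeff of s: α = 2
Result: 2/(s + 9) - 8/(s + 9)²


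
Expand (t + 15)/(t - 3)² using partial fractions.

(t + 15) = α(t - 3) + β. At t = 3: β = 1·3 + 15 = 18. Coeff of t: α = 1
Result: 1/(t - 3) + 18/(t - 3)²


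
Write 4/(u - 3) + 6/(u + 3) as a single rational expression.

Common denominator (u - 3)(u + 3). Numerator: 4(u + 3) + 6(u - 3) = (4u + 12) + (6u - 18) = 10u - 6
Result: (10u - 6)/[(u - 3)(u + 3)]


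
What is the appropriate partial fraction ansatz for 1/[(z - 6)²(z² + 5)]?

Repeated linear + quadratic: P/(z - 6) + Q/(z - 6)² + (Rz + S)/(z² + 5)


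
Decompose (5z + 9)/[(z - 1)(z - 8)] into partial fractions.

At z=1: A = (5·1 + 9)/(1 - 8) = -2. At z=8: B = (5·8 + 9)/(8 - 1) = 7
Result: -2/(z - 1) + 7/(z - 8)


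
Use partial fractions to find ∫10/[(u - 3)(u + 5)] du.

Decompose: 10/[(u - 3)(u + 5)] = (5/4)/(u - 3) - (5/4)/(u + 5). Integrate each term: (5/4) ln|(u - 3)| - (5/4) ln|(u + 5)| + C


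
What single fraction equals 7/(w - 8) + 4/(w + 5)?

Common denominator (w - 8)(w + 5). Numerator: 7(w + 5) + 4(w - 8) = (7w + 35) + (4w - 32) = 11w + 3
Result: (11w + 3)/[(w - 8)(w + 5)]


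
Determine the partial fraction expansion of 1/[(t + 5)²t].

Cover-up at t=0: R = 1/(0 + 5)² = 1/25. Cover-up at t=-5: Q = 1/(-5 - 0) = -1/5. Comparing t² coeff: P = -R = -1/25
Result: (-1/25)/(t + 5) - (1/5)/(t + 5)² + (1/25)/t


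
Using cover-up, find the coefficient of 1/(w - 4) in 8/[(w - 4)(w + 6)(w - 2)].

Cover (w - 4), set w=4: 8/[(4 + 6)(4 - 2)] = 2/5


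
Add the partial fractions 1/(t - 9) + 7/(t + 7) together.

Common denominator (t - 9)(t + 7). Numerator: 1(t + 7) + 7(t - 9) = (t + 7) + (7t - 63) = 8t - 56
Result: (8t - 56)/[(t - 9)(t + 7)]


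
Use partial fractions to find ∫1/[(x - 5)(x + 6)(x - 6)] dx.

Cover-up: α = -1/11, β = 1/132, γ = 1/12. Decomposition: (-1/11)/(x - 5) + (1/132)/(x + 6) + (1/12)/(x - 6). Integrate each term: (-1/11) ln|(x - 5)| + (1/132) ln|(x + 6)| + (1/12) ln|(x - 6)| + C


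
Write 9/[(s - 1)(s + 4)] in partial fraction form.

9/(s - 1)(s + 4) = P/(s - 1) + Q/(s + 4). P = 9/(1 + 4) = 9/5, Q = 9/(-4 - 1) = -9/5
Result: (9/5)/(s - 1) - (9/5)/(s + 4)


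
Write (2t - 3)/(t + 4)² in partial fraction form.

(2t - 3) = P(t + 4) + Q. At t = -4: Q = 2·(-4) - 3 = -11. Coeff of t: P = 2
Result: 2/(t + 4) - 11/(t + 4)²


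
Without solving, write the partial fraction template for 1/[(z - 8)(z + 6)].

Distinct linear factors: P/(z - 8) + Q/(z + 6)


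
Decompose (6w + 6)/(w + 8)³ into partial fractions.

(6w + 6) = P(w + 8)² + Q(w + 8) + R. At w = -8: R = 6·(-8) + 6 = -42. Coefficients: P = 0, Q = 6
Result: 6/(w + 8)² - 42/(w + 8)³


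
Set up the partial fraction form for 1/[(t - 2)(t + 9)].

Distinct linear factors: α/(t - 2) + β/(t + 9)


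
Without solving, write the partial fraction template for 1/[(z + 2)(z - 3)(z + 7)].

Three distinct linear factors: A/(z + 2) + B/(z - 3) + C/(z + 7)


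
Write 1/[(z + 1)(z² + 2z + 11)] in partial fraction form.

Cover-up at z = -1: α = 1/((-1)² + 2·(-1) + 11) = 1/10. Then β = -α = -1/10, γ = -α·(2 - 1) = -1/10
Result: (1/10)/(z + 1) - ((1/10)z + 1/10)/(z² + 2z + 11)


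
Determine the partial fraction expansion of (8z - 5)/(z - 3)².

(8z - 5) = α(z - 3) + β. At z = 3: β = 8·3 - 5 = 19. Coeff of z: α = 8
Result: 8/(z - 3) + 19/(z - 3)²


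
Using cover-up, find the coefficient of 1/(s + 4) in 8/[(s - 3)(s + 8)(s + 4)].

Cover (s + 4), set s=-4: 8/[(-4 - 3)(-4 + 8)] = -2/7


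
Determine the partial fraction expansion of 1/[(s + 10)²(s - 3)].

Cover-up at s=3: R = 1/(3 + 10)² = 1/169. Cover-up at s=-10: Q = 1/(-10 - 3) = -1/13. Comparing s² coeff: P = -R = -1/169
Result: (-1/169)/(s + 10) - (1/13)/(s + 10)² + (1/169)/(s - 3)


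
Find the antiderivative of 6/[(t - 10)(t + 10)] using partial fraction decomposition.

Decompose: 6/[(t - 10)(t + 10)] = (3/10)/(t - 10) - (3/10)/(t + 10). Integrate each term: (3/10) ln|(t - 10)| - (3/10) ln|(t + 10)| + C


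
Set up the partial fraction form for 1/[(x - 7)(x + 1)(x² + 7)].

Two linear + quadratic: α/(x - 7) + β/(x + 1) + (γx + δ)/(x² + 7)


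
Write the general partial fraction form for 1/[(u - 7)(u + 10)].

Distinct linear factors: α/(u - 7) + β/(u + 10)


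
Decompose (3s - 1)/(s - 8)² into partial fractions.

(3s - 1) = P(s - 8) + Q. At s = 8: Q = 3·8 - 1 = 23. Coeff of s: P = 3
Result: 3/(s - 8) + 23/(s - 8)²


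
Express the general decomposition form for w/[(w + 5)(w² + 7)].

Linear + irreducible quadratic: A/(w + 5) + (Bw + C)/(w² + 7)


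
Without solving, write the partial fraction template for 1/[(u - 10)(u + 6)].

Distinct linear factors: A/(u - 10) + B/(u + 6)


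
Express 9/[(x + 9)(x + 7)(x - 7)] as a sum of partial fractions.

Using cover-up method: A = 9/32, B = -9/28, C = 9/224
Result: (9/32)/(x + 9) - (9/28)/(x + 7) + (9/224)/(x - 7)


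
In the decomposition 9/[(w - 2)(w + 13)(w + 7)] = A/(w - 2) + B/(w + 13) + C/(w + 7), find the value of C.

Cover-up at w = -7: C = 9/[(-7 - 2)(-7 + 13)] = 9/[(-9)(6)] = -9/54 = -1/6


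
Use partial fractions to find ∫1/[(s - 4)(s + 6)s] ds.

Cover-up: A = 1/40, B = 1/60, C = -1/24. Decomposition: (1/40)/(s - 4) + (1/60)/(s + 6) - (1/24)/s. Integrate each term: (1/40) ln|(s - 4)| + (1/60) ln|(s + 6)| - (1/24) ln|s| + C


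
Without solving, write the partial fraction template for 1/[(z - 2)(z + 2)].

Distinct linear factors: A/(z - 2) + B/(z + 2)


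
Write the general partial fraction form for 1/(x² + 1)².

Repeated quadratic factor: (Px + Q)/(x² + 1) + (Rx + S)/(x² + 1)²


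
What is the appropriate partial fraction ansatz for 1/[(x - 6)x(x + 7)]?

Three distinct linear factors: α/(x - 6) + β/x + γ/(x + 7)


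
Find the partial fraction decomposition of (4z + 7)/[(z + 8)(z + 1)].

At z=-8: α = (4·(-8) + 7)/(-8 + 1) = 25/7. At z=-1: β = (4·(-1) + 7)/(-1 + 8) = 3/7
Result: (25/7)/(z + 8) + (3/7)/(z + 1)


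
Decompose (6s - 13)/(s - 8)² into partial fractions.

(6s - 13) = A(s - 8) + B. At s = 8: B = 6·8 - 13 = 35. Coeff of s: A = 6
Result: 6/(s - 8) + 35/(s - 8)²


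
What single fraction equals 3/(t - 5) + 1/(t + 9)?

Common denominator (t - 5)(t + 9). Numerator: 3(t + 9) + 1(t - 5) = (3t + 27) + (t - 5) = 4t + 22
Result: (4t + 22)/[(t - 5)(t + 9)]


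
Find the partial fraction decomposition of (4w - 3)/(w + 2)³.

(4w - 3) = P(w + 2)² + Q(w + 2) + R. At w = -2: R = 4·(-2) - 3 = -11. Coefficients: P = 0, Q = 4
Result: 4/(w + 2)² - 11/(w + 2)³


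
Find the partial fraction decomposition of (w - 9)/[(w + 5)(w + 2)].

At w=-5: A = (1·(-5) - 9)/(-5 + 2) = 14/3. At w=-2: B = (1·(-2) - 9)/(-2 + 5) = -11/3
Result: (14/3)/(w + 5) - (11/3)/(w + 2)


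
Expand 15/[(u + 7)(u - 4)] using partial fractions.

15/(u + 7)(u - 4) = A/(u + 7) + B/(u - 4). A = 15/(-7 - 4) = -15/11, B = 15/(4 + 7) = 15/11
Result: (-15/11)/(u + 7) + (15/11)/(u - 4)


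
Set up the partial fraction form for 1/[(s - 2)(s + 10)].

Distinct linear factors: α/(s - 2) + β/(s + 10)


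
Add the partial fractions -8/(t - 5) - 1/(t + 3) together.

Common denominator (t - 5)(t + 3). Numerator: -8(t + 3) - 1(t - 5) = (-8t - 24) - (t - 5) = -9t - 19
Result: (-9t - 19)/[(t - 5)(t + 3)]


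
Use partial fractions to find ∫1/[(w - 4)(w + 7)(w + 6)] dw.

Cover-up: α = 1/110, β = 1/11, γ = -1/10. Decomposition: (1/110)/(w - 4) + (1/11)/(w + 7) - (1/10)/(w + 6). Integrate each term: (1/110) ln|(w - 4)| + (1/11) ln|(w + 7)| - (1/10) ln|(w + 6)| + C


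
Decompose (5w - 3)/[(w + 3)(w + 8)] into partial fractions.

At w=-3: A = (5·(-3) - 3)/(-3 + 8) = -18/5. At w=-8: B = (5·(-8) - 3)/(-8 + 3) = 43/5
Result: (-18/5)/(w + 3) + (43/5)/(w + 8)


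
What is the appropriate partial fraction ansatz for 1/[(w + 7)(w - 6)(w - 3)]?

Three distinct linear factors: α/(w + 7) + β/(w - 6) + γ/(w - 3)


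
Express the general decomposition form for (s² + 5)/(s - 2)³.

Repeated linear factor (power 3): α/(s - 2) + β/(s - 2)² + γ/(s - 2)³


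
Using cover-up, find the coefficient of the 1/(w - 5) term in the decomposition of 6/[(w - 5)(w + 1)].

Cover (w - 5), set w=5: 6/((w + 1) at w=5) = 6/(6) = 1


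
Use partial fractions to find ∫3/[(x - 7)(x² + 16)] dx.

Cover-up at x=7: A = 3/(7²+16) = 3/65. Coeff matching: B = -3/65, C = -21/65. Decomposition: (3/65)/(x - 7) - ((3/65)x + 21/65)/(x² + 16). Integrate: linear → ln, quadratic → (1/2)ln + arctan: (3/65) ln|(x - 7)| - (3/130) ln(x² + 16) - (21/260) arctan(x/4) + C


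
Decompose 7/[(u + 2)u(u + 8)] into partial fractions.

Using cover-up method: α = -7/12, β = 7/16, γ = 7/48
Result: (-7/12)/(u + 2) + (7/16)/u + (7/48)/(u + 8)


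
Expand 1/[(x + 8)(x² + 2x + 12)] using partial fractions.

Cover-up at x = -8: α = 1/((-8)² + 2·(-8) + 12) = 1/60. Then β = -α = -1/60, γ = -α·(2 - 8) = 1/10
Result: (1/60)/(x + 8) - ((1/60)x - 1/10)/(x² + 2x + 12)


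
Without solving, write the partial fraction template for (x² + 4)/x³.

Repeated linear factor (power 3): α/x + β/x² + γ/x³


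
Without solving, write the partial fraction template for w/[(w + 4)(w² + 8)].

Linear + irreducible quadratic: α/(w + 4) + (βw + γ)/(w² + 8)


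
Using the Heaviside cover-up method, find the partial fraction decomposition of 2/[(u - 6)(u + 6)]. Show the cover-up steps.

Cover (u - 6): set u=6, get α = 2/(6 + 6) = 1/6. Cover (u + 6): set u=-6, get β = 2/(-6 - 6) = -1/6.
Result: (1/6)/(u - 6) - (1/6)/(u + 6)


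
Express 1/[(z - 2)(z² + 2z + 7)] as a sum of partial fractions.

Cover-up at z = 2: A = 1/(2² + 2·2 + 7) = 1/15. Then B = -A = -1/15, C = -A·(2 + 2) = -4/15
Result: (1/15)/(z - 2) - ((1/15)z + 4/15)/(z² + 2z + 7)


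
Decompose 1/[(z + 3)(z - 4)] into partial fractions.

1/(z + 3)(z - 4) = P/(z + 3) + Q/(z - 4). P = 1/(-3 - 4) = -1/7, Q = 1/(4 + 3) = 1/7
Result: (-1/7)/(z + 3) + (1/7)/(z - 4)


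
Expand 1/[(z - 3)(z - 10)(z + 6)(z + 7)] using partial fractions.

Using Heaviside cover-up: (-1/630)/(z - 3) + (1/1904)/(z - 10) + (1/144)/(z + 6) - (1/170)/(z + 7)


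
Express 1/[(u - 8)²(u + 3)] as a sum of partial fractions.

Cover-up at u=-3: γ = 1/(-3 - 8)² = 1/121. Cover-up at u=8: β = 1/(8 + 3) = 1/11. Comparing u² coeff: α = -γ = -1/121
Result: (-1/121)/(u - 8) + (1/11)/(u - 8)² + (1/121)/(u + 3)


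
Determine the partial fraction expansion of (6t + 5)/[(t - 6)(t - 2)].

At t=6: α = (6·6 + 5)/(6 - 2) = 41/4. At t=2: β = (6·2 + 5)/(2 - 6) = -17/4
Result: (41/4)/(t - 6) - (17/4)/(t - 2)


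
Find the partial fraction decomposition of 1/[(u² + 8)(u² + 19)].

Coefficient matching gives P = R = 0, Q = 1/(19-8) = 1/11, S = -Q = -1/11
Result: (1/11)/(u² + 8) - (1/11)/(u² + 19)


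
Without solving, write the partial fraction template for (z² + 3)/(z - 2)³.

Repeated linear factor (power 3): P/(z - 2) + Q/(z - 2)² + R/(z - 2)³


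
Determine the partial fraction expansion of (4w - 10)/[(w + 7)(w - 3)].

At w=-7: α = (4·(-7) - 10)/(-7 - 3) = 19/5. At w=3: β = (4·3 - 10)/(3 + 7) = 1/5
Result: (19/5)/(w + 7) + (1/5)/(w - 3)


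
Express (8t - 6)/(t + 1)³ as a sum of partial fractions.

(8t - 6) = α(t + 1)² + β(t + 1) + γ. At t = -1: γ = 8·(-1) - 6 = -14. Coefficients: α = 0, β = 8
Result: 8/(t + 1)² - 14/(t + 1)³


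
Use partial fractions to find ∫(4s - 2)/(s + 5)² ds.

Decompose: A = 4, B = 4·(-5) - 2 = -22, so (4s - 2)/(s + 5)² = 4/(s + 5) - 22/(s + 5)². Integrate: ∫ A/(s + 5) ds = 4 ln|(s + 5)|; ∫ B/(s + 5)² ds = 22/(s + 5). Sum: 4 ln|(s + 5)| + 22/(s + 5) + C


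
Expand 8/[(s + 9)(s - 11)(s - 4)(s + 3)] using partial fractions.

Using Heaviside cover-up: (-1/195)/(s + 9) + (1/245)/(s - 11) - (8/637)/(s - 4) + (2/147)/(s + 3)


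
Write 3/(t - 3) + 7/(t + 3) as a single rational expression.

Common denominator (t - 3)(t + 3). Numerator: 3(t + 3) + 7(t - 3) = (3t + 9) + (7t - 21) = 10t - 12
Result: (10t - 12)/[(t - 3)(t + 3)]


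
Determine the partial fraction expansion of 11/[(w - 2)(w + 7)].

11/(w - 2)(w + 7) = A/(w - 2) + B/(w + 7). A = 11/(2 + 7) = 11/9, B = 11/(-7 - 2) = -11/9
Result: (11/9)/(w - 2) - (11/9)/(w + 7)


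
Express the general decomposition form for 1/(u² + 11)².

Repeated quadratic factor: (Pu + Q)/(u² + 11) + (Ru + S)/(u² + 11)²


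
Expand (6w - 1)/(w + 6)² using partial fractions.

(6w - 1) = α(w + 6) + β. At w = -6: β = 6·(-6) - 1 = -37. Coeff of w: α = 6
Result: 6/(w + 6) - 37/(w + 6)²


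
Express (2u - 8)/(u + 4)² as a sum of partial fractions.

(2u - 8) = P(u + 4) + Q. At u = -4: Q = 2·(-4) - 8 = -16. Coeff of u: P = 2
Result: 2/(u + 4) - 16/(u + 4)²


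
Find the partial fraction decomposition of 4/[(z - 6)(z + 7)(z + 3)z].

Using Heaviside cover-up: (2/351)/(z - 6) - (1/91)/(z + 7) + (1/27)/(z + 3) - (2/63)/z


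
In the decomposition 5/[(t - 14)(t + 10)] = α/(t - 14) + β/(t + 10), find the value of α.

Cover-up at t = 14: α = 5/(14 + 10) = 5/24


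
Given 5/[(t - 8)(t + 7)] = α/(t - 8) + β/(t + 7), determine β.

Cover-up at t = -7: β = 5/(-7 - 8) = -5/15 = -1/3


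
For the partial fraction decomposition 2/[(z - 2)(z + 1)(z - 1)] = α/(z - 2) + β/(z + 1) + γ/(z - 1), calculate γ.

Cover-up at z = 1: γ = 2/[(1 - 2)(1 + 1)] = 2/[(-1)(2)] = -2/2 = -1


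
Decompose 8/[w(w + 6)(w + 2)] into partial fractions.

Using cover-up method: α = 2/3, β = 1/3, γ = -1
Result: (2/3)/w + (1/3)/(w + 6) - 1/(w + 2)


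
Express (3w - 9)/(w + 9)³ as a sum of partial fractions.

(3w - 9) = α(w + 9)² + β(w + 9) + γ. At w = -9: γ = 3·(-9) - 9 = -36. Coefficients: α = 0, β = 3
Result: 3/(w + 9)² - 36/(w + 9)³


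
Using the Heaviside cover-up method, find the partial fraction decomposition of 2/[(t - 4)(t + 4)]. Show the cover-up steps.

Cover (t - 4): set t=4, get A = 2/(4 + 4) = 1/4. Cover (t + 4): set t=-4, get B = 2/(-4 - 4) = -1/4.
Result: (1/4)/(t - 4) - (1/4)/(t + 4)


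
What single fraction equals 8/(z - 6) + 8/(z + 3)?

Common denominator (z - 6)(z + 3). Numerator: 8(z + 3) + 8(z - 6) = (8z + 24) + (8z - 48) = 16z - 24
Result: (16z - 24)/[(z - 6)(z + 3)]


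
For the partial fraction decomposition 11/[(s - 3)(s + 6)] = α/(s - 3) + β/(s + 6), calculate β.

Cover-up at s = -6: β = 11/(-6 - 3) = -11/9


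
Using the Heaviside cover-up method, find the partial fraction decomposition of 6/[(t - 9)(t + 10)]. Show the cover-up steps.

Cover (t - 9): set t=9, get α = 6/(9 + 10) = 6/19. Cover (t + 10): set t=-10, get β = 6/(-10 - 9) = -6/19.
Result: (6/19)/(t - 9) - (6/19)/(t + 10)


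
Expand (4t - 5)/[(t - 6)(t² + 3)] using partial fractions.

At t=6: α = (4·6 - 5)/(6² + 3) = 19/39. β = -α = -19/39, γ = 4 - 6·α = 14/13
Result: (19/39)/(t - 6) - ((19/39)t - 14/13)/(t² + 3)


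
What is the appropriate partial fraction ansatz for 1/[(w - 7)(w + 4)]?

Distinct linear factors: P/(w - 7) + Q/(w + 4)


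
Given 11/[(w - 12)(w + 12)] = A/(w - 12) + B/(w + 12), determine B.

Cover-up at w = -12: B = 11/(-12 - 12) = -11/24


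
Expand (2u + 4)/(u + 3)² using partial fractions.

(2u + 4) = P(u + 3) + Q. At u = -3: Q = 2·(-3) + 4 = -2. Coeff of u: P = 2
Result: 2/(u + 3) - 2/(u + 3)²


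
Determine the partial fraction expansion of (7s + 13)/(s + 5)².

(7s + 13) = P(s + 5) + Q. At s = -5: Q = 7·(-5) + 13 = -22. Coeff of s: P = 7
Result: 7/(s + 5) - 22/(s + 5)²


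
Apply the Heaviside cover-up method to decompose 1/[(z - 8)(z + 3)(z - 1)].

Cover (z - 8), z=8: α = 1/[(8 + 3)(8 - 1)] = 1/77. Cover (z + 3), z=-3: β = 1/[(-3 - 8)(-3 - 1)] = 1/44. Cover (z - 1), z=1: γ = 1/[(1 - 8)(1 + 3)] = -1/28.
Result: (1/77)/(z - 8) + (1/44)/(z + 3) - (1/28)/(z - 1)


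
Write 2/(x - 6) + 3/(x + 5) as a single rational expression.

Common denominator (x - 6)(x + 5). Numerator: 2(x + 5) + 3(x - 6) = (2x + 10) + (3x - 18) = 5x - 8
Result: (5x - 8)/[(x - 6)(x + 5)]


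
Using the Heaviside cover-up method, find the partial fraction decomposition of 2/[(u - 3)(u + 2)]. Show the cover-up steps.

Cover (u - 3): set u=3, get P = 2/(3 + 2) = 2/5. Cover (u + 2): set u=-2, get Q = 2/(-2 - 3) = -2/5.
Result: (2/5)/(u - 3) - (2/5)/(u + 2)


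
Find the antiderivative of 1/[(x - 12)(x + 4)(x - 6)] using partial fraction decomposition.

Cover-up: A = 1/96, B = 1/160, C = -1/60. Decomposition: (1/96)/(x - 12) + (1/160)/(x + 4) - (1/60)/(x - 6). Integrate each term: (1/96) ln|(x - 12)| + (1/160) ln|(x + 4)| - (1/60) ln|(x - 6)| + C
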